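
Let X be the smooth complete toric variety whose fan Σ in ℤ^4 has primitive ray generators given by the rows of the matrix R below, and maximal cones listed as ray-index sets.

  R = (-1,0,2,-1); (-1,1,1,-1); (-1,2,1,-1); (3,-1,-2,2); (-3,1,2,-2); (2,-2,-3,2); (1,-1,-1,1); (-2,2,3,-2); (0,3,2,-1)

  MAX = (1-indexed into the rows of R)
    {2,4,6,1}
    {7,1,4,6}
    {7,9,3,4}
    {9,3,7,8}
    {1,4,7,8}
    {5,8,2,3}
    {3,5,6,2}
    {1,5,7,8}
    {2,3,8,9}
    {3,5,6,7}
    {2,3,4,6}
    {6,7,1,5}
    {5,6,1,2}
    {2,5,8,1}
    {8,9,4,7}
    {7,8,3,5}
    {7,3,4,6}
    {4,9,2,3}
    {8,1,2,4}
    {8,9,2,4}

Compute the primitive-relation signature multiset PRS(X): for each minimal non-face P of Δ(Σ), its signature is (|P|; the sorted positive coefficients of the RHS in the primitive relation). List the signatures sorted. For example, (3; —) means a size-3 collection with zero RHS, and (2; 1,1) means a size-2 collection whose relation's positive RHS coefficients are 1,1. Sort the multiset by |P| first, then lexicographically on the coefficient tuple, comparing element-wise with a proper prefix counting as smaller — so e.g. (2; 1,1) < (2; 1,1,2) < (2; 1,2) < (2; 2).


|primitive collections| = 8. Relations:

  P={2,7}:  v_{2} + v_{7} = 0  so sig = (2; —)
  P={4,5}:  v_{4} + v_{5} = 0  so sig = (2; —)
  P={6,8}:  v_{6} + v_{8} = 0  so sig = (2; —)
  P={1,3}:  v_{1} + v_{3} = v_{8}  so sig = (2; 1)
  P={5,9}:  v_{5} + v_{9} = v_{3} + v_{8}  so sig = (2; 1,1)
  P={6,9}:  v_{6} + v_{9} = v_{3} + v_{4}  so sig = (2; 1,1)
  P={1,9}:  v_{1} + v_{9} = v_{4} + 2·v_{8}  so sig = (2; 1,2)
  P={3,4,8}:  v_{3} + v_{4} + v_{8} = v_{9}  so sig = (3; 1)

Hence PRS(X_Σ) =
    |P|=2: 7 collections, coeffs (), (), (), (1), (1,1), (1,1), (1,2)
    |P|=3: 1 collection, coeffs (1)


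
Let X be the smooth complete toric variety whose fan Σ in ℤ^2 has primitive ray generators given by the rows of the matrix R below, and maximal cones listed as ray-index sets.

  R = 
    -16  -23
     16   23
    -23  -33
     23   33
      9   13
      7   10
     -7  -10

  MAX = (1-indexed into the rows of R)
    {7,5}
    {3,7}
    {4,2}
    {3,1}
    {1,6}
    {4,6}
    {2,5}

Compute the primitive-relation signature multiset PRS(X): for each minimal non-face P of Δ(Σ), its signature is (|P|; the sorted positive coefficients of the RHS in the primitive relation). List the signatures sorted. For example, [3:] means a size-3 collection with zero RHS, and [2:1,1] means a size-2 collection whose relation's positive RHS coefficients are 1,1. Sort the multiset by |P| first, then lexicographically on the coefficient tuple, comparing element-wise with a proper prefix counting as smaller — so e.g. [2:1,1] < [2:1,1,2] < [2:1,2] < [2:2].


|primitive collections| = 14. Relations:

  P = {1,2}:  v_{1} + v_{2} = 0  ⇒ sig = [2:]
  P = {3,4}:  v_{3} + v_{4} = 0  ⇒ sig = [2:]
  P = {6,7}:  v_{6} + v_{7} = 0  ⇒ sig = [2:]
  P = {1,4}:  v_{1} + v_{4} = v_{6}  ⇒ sig = [2:1]
  P = {1,5}:  v_{1} + v_{5} = v_{7}  ⇒ sig = [2:1]
  P = {1,7}:  v_{1} + v_{7} = v_{3}  ⇒ sig = [2:1]
  P = {2,3}:  v_{2} + v_{3} = v_{7}  ⇒ sig = [2:1]
  P = {2,6}:  v_{2} + v_{6} = v_{4}  ⇒ sig = [2:1]
  P = {2,7}:  v_{2} + v_{7} = v_{5}  ⇒ sig = [2:1]
  P = {3,6}:  v_{3} + v_{6} = v_{1}  ⇒ sig = [2:1]
  P = {4,7}:  v_{4} + v_{7} = v_{2}  ⇒ sig = [2:1]
  P = {5,6}:  v_{5} + v_{6} = v_{2}  ⇒ sig = [2:1]
  P = {3,5}:  v_{3} + v_{5} = 2·v_{7}  ⇒ sig = [2:2]
  P = {4,5}:  v_{4} + v_{5} = 2·v_{2}  ⇒ sig = [2:2]

so the primitive-relation signature multiset is
    |P|=2: 14 collections, coeffs (), (), (), (1), (1), (1), (1), (1), (1), (1), (1), (1), (2), (2)


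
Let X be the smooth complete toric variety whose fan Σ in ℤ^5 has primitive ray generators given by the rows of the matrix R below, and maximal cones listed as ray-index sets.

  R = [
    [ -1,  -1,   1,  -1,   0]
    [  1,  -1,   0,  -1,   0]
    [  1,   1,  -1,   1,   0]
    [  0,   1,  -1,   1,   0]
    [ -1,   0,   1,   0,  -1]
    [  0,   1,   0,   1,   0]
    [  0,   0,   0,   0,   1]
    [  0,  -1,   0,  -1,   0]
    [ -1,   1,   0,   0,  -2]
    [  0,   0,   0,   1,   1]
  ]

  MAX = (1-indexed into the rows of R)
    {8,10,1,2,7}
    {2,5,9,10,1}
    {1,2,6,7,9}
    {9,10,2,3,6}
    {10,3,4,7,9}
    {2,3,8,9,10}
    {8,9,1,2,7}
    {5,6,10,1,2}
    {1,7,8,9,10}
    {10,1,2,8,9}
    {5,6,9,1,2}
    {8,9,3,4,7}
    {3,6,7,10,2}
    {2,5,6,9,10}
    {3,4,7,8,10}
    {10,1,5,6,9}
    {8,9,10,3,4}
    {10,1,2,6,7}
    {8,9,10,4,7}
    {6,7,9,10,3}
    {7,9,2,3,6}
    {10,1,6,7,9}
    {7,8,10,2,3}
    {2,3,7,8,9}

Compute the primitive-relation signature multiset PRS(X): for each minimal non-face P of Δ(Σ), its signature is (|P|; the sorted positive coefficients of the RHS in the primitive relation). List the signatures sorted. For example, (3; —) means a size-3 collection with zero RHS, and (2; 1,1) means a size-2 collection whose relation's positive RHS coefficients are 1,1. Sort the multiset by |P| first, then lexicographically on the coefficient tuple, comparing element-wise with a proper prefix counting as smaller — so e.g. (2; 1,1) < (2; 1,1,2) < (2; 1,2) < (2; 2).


|primitive collections| = 12. Relations:

  {1,3}:  v_{1} + v_{3} = 0  so sig = (2; —)
  {6,8}:  v_{6} + v_{8} = 0  so sig = (2; —)
  {2,4}:  v_{2} + v_{4} = v_{3} + v_{8}  so sig = (2; 1,1)
  {4,5}:  v_{4} + v_{5} = v_{9} + v_{10}  so sig = (2; 1,1)
  {5,7}:  v_{5} + v_{7} = v_{1} + v_{6}  so sig = (2; 1,1)
  {1,4}:  v_{1} + v_{4} = v_{7} + v_{8} + v_{9} + v_{10}  so sig = (2; 1,1,1,1)
  {3,5}:  v_{3} + v_{5} = v_{2} + v_{6} + v_{9} + v_{10}  so sig = (2; 1,1,1,1)
  {4,6}:  v_{4} + v_{6} = v_{3} + v_{7} + v_{9} + v_{10}  so sig = (2; 1,1,1,1)
  {5,8}:  v_{5} + v_{8} = v_{1} + v_{2} + v_{9} + v_{10}  so sig = (2; 1,1,1,1)
  {2,7,9,10}:  v_{2} + v_{7} + v_{9} + v_{10} = 0  so sig = (4; —)
  {1,2,6,9,10}:  v_{1} + v_{2} + v_{6} + v_{9} + v_{10} = v_{5}  so sig = (5; 1)
  {3,7,8,9,10}:  v_{3} + v_{7} + v_{8} + v_{9} + v_{10} = v_{4}  so sig = (5; 1)

Signatures (|P|; sorted positive RHS coefficients), sorted:
[(2; —), (2; —), (2; 1,1), (2; 1,1), (2; 1,1), (2; 1,1,1,1), (2; 1,1,1,1), (2; 1,1,1,1), (2; 1,1,1,1), (4; —), (5; 1), (5; 1)]


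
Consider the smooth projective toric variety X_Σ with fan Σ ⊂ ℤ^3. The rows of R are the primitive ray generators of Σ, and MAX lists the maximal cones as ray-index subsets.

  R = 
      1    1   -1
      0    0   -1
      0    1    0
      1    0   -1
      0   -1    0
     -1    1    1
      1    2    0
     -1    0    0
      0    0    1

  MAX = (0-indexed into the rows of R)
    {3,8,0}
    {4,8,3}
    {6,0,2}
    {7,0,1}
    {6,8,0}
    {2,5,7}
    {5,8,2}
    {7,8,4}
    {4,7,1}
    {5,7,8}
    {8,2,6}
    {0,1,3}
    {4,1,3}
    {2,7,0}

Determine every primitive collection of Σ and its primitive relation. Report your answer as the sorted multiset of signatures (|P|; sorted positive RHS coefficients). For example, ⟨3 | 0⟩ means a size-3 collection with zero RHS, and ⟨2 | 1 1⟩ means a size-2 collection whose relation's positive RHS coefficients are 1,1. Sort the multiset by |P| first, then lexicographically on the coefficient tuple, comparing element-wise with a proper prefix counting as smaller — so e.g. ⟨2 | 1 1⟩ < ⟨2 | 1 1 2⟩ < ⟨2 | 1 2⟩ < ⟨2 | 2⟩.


Minimal non-faces — 18 found among 9 rays, 14 max cones:

  P={1,8}:  v_{1} + v_{8} = 0  ⇒ sig = ⟨2 | 0⟩
  P={2,4}:  v_{2} + v_{4} = 0  ⇒ sig = ⟨2 | 0⟩
  P={0,4}:  v_{0} + v_{4} = v_{3}  ⇒ sig = ⟨2 | 1⟩
  P={2,3}:  v_{2} + v_{3} = v_{0}  ⇒ sig = ⟨2 | 1⟩
  P={3,5}:  v_{3} + v_{5} = v_{2}  ⇒ sig = ⟨2 | 1⟩
  P={3,7}:  v_{3} + v_{7} = v_{1}  ⇒ sig = ⟨2 | 1⟩
  P={1,2}:  v_{1} + v_{2} = v_{0} + v_{7}  ⇒ sig = ⟨2 | 1 1⟩
  P={1,5}:  v_{1} + v_{5} = v_{2} + v_{7}  ⇒ sig = ⟨2 | 1 1⟩
  P={1,6}:  v_{1} + v_{6} = v_{0} + v_{2}  ⇒ sig = ⟨2 | 1 1⟩
  P={4,5}:  v_{4} + v_{5} = v_{7} + v_{8}  ⇒ sig = ⟨2 | 1 1⟩
  P={4,6}:  v_{4} + v_{6} = v_{0} + v_{8}  ⇒ sig = ⟨2 | 1 1⟩
  P={3,6}:  v_{3} + v_{6} = 2·v_{0} + v_{8}  ⇒ sig = ⟨2 | 1 2⟩
  P={5,6}:  v_{5} + v_{6} = 3·v_{2} + v_{8}  ⇒ sig = ⟨2 | 1 3⟩
  P={0,5}:  v_{0} + v_{5} = 2·v_{2}  ⇒ sig = ⟨2 | 2⟩
  P={6,7}:  v_{6} + v_{7} = 2·v_{2}  ⇒ sig = ⟨2 | 2⟩
  P={0,2,8}:  v_{0} + v_{2} + v_{8} = v_{6}  ⇒ sig = ⟨3 | 1⟩
  P={0,7,8}:  v_{0} + v_{7} + v_{8} = v_{2}  ⇒ sig = ⟨3 | 1⟩
  P={2,7,8}:  v_{2} + v_{7} + v_{8} = v_{5}  ⇒ sig = ⟨3 | 1⟩

Hence PRS(X_Σ) =
    |P|=2: 15 collections, coeffs (), (), (1), (1), (1), (1), (1,1), (1,1), (1,1), (1,1), (1,1), (1,2), (1,3), (2), (2)
    |P|=3: 3 collections, coeffs (1), (1), (1)


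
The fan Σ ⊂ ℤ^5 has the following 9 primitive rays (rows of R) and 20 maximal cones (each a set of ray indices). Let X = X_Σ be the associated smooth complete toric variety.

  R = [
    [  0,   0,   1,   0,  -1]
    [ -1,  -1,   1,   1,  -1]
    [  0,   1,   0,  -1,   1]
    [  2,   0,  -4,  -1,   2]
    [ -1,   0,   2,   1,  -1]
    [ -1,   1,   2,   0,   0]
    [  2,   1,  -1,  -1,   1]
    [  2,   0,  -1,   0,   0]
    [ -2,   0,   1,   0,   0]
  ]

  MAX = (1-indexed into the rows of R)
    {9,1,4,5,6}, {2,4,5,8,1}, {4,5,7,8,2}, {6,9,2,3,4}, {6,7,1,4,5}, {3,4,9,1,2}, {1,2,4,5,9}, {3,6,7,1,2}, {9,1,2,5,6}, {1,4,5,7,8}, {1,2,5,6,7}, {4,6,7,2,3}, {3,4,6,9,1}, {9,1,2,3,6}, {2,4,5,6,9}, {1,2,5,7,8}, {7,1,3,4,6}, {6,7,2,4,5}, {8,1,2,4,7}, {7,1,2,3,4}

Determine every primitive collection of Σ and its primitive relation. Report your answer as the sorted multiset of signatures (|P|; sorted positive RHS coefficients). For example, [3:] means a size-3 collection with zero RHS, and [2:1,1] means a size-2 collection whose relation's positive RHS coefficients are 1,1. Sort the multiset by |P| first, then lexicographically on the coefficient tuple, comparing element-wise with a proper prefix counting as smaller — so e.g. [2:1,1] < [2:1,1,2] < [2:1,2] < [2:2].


The 7 primitive collections of Σ (r=9, n=5):

  {8,9}:  v_{8} + v_{9} = 0  ⟹  sig = [2:]
  {3,5}:  v_{3} + v_{5} = v_{6}  ⟹  sig = [2:1]
  {3,8}:  v_{3} + v_{8} = v_{7}  ⟹  sig = [2:1]
  {7,9}:  v_{7} + v_{9} = v_{3}  ⟹  sig = [2:1]
  {6,8}:  v_{6} + v_{8} = v_{5} + v_{7}  ⟹  sig = [2:1,1]
  {1,2,4,6}:  v_{1} + v_{2} + v_{4} + v_{6} = 0  ⟹  sig = [4:]
  {1,2,4,5,7}:  v_{1} + v_{2} + v_{4} + v_{5} + v_{7} = v_{8}  ⟹  sig = [5:1]

Hence PRS(X_Σ) =
{ [2:],  [2:1] ×3,  [2:1,1],  [4:],  [5:1] }


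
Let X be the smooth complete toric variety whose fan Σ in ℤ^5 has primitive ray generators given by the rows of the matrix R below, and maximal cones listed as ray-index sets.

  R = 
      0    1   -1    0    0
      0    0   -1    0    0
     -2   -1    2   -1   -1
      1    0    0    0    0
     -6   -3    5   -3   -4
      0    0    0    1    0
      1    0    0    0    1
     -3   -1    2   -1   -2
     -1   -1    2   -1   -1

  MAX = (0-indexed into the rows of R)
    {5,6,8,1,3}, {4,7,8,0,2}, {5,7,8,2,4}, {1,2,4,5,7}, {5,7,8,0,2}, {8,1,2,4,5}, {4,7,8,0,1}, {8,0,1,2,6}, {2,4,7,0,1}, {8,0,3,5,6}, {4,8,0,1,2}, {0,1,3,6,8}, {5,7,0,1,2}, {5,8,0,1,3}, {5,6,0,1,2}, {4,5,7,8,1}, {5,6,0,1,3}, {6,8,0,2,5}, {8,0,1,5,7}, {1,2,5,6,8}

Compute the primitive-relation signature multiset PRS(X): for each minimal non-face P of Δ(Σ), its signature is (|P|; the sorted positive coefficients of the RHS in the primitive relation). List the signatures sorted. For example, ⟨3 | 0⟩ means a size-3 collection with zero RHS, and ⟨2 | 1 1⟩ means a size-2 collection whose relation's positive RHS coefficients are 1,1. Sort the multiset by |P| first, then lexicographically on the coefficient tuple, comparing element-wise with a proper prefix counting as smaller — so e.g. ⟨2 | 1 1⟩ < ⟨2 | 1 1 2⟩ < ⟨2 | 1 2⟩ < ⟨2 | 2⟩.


Primitive collections (9):

  • {2,3}:  v_{2} + v_{3} = v_{8}  ⇒ sig = ⟨2 | 1⟩
  • {6,7}:  v_{6} + v_{7} = v_{2}  ⇒ sig = ⟨2 | 1⟩
  • {3,7}:  v_{3} + v_{7} = v_{0} + v_{1} + v_{5} + 2·v_{8}  ⇒ sig = ⟨2 | 1 1 1 2⟩
  • {3,4}:  v_{3} + v_{4} = v_{1} + v_{7} + 2·v_{8}  ⇒ sig = ⟨2 | 1 1 2⟩
  • {4,6}:  v_{4} + v_{6} = v_{1} + 2·v_{2} + v_{8}  ⇒ sig = ⟨2 | 1 1 2⟩
  • {0,4,5}:  v_{0} + v_{4} + v_{5} = 2·v_{7}  ⇒ sig = ⟨3 | 2⟩
  • {1,2,7,8}:  v_{1} + v_{2} + v_{7} + v_{8} = v_{4}  ⇒ sig = ⟨4 | 1⟩
  • {0,1,5,6,8}:  v_{0} + v_{1} + v_{5} + v_{6} + v_{8} = 0  ⇒ sig = ⟨5 | 0⟩
  • {0,1,2,5,8}:  v_{0} + v_{1} + v_{2} + v_{5} + v_{8} = v_{7}  ⇒ sig = ⟨5 | 1⟩

Signatures (|P|; sorted positive RHS coefficients), sorted:
[⟨2 | 1⟩, ⟨2 | 1⟩, ⟨2 | 1 1 1 2⟩, ⟨2 | 1 1 2⟩, ⟨2 | 1 1 2⟩, ⟨3 | 2⟩, ⟨4 | 1⟩, ⟨5 | 0⟩, ⟨5 | 1⟩]


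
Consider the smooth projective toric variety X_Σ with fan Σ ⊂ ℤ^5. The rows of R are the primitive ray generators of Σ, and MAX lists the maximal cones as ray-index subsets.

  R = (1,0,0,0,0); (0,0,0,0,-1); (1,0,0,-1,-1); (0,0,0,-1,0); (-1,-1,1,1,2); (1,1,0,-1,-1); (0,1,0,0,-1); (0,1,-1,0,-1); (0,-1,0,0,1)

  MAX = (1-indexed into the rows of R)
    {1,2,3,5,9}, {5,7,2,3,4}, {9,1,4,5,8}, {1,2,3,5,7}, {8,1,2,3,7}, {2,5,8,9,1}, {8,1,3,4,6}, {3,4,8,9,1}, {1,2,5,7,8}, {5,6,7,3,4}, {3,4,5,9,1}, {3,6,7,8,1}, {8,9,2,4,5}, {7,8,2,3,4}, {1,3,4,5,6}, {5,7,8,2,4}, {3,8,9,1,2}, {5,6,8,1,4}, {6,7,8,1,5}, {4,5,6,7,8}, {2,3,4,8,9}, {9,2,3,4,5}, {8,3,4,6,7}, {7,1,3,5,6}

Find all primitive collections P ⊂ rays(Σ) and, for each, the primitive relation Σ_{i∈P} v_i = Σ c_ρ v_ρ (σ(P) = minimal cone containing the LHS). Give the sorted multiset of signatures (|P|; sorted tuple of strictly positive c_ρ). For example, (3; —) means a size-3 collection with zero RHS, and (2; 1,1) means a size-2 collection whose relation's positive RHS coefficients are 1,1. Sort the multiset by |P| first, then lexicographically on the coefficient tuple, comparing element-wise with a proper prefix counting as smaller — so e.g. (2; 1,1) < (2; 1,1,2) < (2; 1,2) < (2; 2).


Primitive collections (6):

  {7,9}:  v_{7} + v_{9} = 0  ⇒ sig = (2; —)
  {2,6}:  v_{2} + v_{6} = v_{3} + v_{7}  ⇒ sig = (2; 1,1)
  {6,9}:  v_{6} + v_{9} = v_{1} + v_{4}  ⇒ sig = (2; 1,1)
  {3,5,8}:  v_{3} + v_{5} + v_{8} = 0  ⇒ sig = (3; —)
  {1,2,4}:  v_{1} + v_{2} + v_{4} = v_{3}  ⇒ sig = (3; 1)
  {1,4,7}:  v_{1} + v_{4} + v_{7} = v_{6}  ⇒ sig = (3; 1)

Signatures (|P|; sorted positive RHS coefficients), sorted:
    (2; —)
    (2; 1,1)
    (2; 1,1)
    (3; —)
    (3; 1)
    (3; 1)


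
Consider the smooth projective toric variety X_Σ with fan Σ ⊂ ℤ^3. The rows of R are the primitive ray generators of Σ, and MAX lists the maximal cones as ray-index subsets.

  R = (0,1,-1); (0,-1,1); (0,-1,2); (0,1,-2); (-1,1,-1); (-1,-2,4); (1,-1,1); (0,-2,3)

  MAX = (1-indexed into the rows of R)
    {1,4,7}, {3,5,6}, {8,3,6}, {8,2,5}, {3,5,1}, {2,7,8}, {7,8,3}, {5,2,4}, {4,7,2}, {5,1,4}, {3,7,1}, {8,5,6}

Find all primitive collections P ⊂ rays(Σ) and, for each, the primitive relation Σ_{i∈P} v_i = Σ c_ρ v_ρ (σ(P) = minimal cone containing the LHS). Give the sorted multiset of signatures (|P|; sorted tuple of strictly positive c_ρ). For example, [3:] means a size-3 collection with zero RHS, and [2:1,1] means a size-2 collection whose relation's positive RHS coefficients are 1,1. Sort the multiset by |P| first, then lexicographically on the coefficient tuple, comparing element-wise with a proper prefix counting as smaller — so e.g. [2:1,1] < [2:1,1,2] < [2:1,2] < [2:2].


Minimal non-faces — 11 found among 8 rays, 12 max cones:

  {1,2}:  v_{1} + v_{2} = 0  →  sig = [2:]
  {3,4}:  v_{3} + v_{4} = 0  →  sig = [2:]
  {5,7}:  v_{5} + v_{7} = 0  →  sig = [2:]
  {1,8}:  v_{1} + v_{8} = v_{3}  →  sig = [2:1]
  {2,3}:  v_{2} + v_{3} = v_{8}  →  sig = [2:1]
  {4,8}:  v_{4} + v_{8} = v_{2}  →  sig = [2:1]
  {4,6}:  v_{4} + v_{6} = v_{5} + v_{8}  →  sig = [2:1,1]
  {6,7}:  v_{6} + v_{7} = v_{3} + v_{8}  →  sig = [2:1,1]
  {1,6}:  v_{1} + v_{6} = 2·v_{3} + v_{5}  →  sig = [2:1,2]
  {2,6}:  v_{2} + v_{6} = v_{5} + 2·v_{8}  →  sig = [2:1,2]
  {3,5,8}:  v_{3} + v_{5} + v_{8} = v_{6}  →  sig = [3:1]

so the primitive-relation signature multiset is
    [2:]
    [2:]
    [2:]
    [2:1]
    [2:1]
    [2:1]
    [2:1,1]
    [2:1,1]
    [2:1,2]
    [2:1,2]
    [3:1]


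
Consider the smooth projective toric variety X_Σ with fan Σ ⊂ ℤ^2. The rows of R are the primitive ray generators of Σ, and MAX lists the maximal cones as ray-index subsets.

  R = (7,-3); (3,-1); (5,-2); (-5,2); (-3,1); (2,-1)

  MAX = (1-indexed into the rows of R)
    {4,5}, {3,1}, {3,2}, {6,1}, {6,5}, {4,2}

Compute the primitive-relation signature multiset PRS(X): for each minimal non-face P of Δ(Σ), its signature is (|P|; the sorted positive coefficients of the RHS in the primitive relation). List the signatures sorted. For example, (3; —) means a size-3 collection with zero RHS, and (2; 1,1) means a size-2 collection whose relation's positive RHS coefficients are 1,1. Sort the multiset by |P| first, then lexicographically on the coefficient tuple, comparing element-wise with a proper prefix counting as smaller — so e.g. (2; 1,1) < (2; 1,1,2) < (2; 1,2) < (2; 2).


9 minimal non-faces of Δ(Σ) (on 6 rays):

  P={2,5}:  v_{2} + v_{5} = 0 ; sig = (2; —)
  P={3,4}:  v_{3} + v_{4} = 0 ; sig = (2; —)
  P={1,4}:  v_{1} + v_{4} = v_{6} ; sig = (2; 1)
  P={2,6}:  v_{2} + v_{6} = v_{3} ; sig = (2; 1)
  P={3,5}:  v_{3} + v_{5} = v_{6} ; sig = (2; 1)
  P={3,6}:  v_{3} + v_{6} = v_{1} ; sig = (2; 1)
  P={4,6}:  v_{4} + v_{6} = v_{5} ; sig = (2; 1)
  P={1,2}:  v_{1} + v_{2} = 2·v_{3} ; sig = (2; 2)
  P={1,5}:  v_{1} + v_{5} = 2·v_{6} ; sig = (2; 2)

so the primitive-relation signature multiset is
    (2; —)
    (2; —)
    (2; 1)
    (2; 1)
    (2; 1)
    (2; 1)
    (2; 1)
    (2; 2)
    (2; 2)


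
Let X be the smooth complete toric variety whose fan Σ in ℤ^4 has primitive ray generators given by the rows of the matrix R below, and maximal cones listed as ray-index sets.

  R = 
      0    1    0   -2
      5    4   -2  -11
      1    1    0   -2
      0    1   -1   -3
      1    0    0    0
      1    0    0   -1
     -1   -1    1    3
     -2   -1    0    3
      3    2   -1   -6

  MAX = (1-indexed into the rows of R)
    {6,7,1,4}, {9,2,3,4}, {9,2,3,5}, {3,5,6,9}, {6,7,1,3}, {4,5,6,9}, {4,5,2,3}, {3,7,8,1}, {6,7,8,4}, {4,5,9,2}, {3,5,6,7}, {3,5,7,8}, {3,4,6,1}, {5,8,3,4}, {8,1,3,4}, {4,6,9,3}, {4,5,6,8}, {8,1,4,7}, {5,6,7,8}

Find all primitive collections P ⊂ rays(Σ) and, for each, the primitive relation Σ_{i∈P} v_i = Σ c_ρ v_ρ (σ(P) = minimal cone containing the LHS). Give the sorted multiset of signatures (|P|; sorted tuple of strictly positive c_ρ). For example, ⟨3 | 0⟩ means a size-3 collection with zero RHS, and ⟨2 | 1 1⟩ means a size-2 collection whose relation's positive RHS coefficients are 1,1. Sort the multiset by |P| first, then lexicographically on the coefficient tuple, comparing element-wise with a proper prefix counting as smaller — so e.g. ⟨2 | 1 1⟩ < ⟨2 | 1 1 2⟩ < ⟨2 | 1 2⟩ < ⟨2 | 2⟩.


Σ has 14 primitive collections:

  P={1,5}:  v_{1} + v_{5} = v_{3} ; sig = ⟨2 | 1⟩
  P={2,7}:  v_{2} + v_{7} = v_{3} + v_{9} ; sig = ⟨2 | 1 1⟩
  P={7,9}:  v_{7} + v_{9} = v_{3} + v_{6} ; sig = ⟨2 | 1 1⟩
  P={8,9}:  v_{8} + v_{9} = v_{4} + v_{5} ; sig = ⟨2 | 1 1⟩
  P={1,2}:  v_{1} + v_{2} = 2·v_{3} + v_{4} + v_{9} ; sig = ⟨2 | 1 1 2⟩
  P={1,9}:  v_{1} + v_{9} = 2·v_{3} + v_{4} + v_{6} ; sig = ⟨2 | 1 1 2⟩
  P={2,8}:  v_{2} + v_{8} = v_{3} + 2·v_{4} + 2·v_{5} ; sig = ⟨2 | 1 2 2⟩
  P={2,6}:  v_{2} + v_{6} = 2·v_{9} ; sig = ⟨2 | 2⟩
  P={3,6,8}:  v_{3} + v_{6} + v_{8} = 0 ; sig = ⟨3 | 0⟩
  P={4,5,7}:  v_{4} + v_{5} + v_{7} = 0 ; sig = ⟨3 | 0⟩
  P={3,4,7}:  v_{3} + v_{4} + v_{7} = v_{1} ; sig = ⟨3 | 1⟩
  P={1,6,8}:  v_{1} + v_{6} + v_{8} = v_{4} + v_{7} ; sig = ⟨3 | 1 1⟩
  P={3,4,5,6}:  v_{3} + v_{4} + v_{5} + v_{6} = v_{9} ; sig = ⟨4 | 1⟩
  P={3,4,5,9}:  v_{3} + v_{4} + v_{5} + v_{9} = v_{2} ; sig = ⟨4 | 1⟩

Hence PRS(X_Σ) =
[⟨2 | 1⟩, ⟨2 | 1 1⟩, ⟨2 | 1 1⟩, ⟨2 | 1 1⟩, ⟨2 | 1 1 2⟩, ⟨2 | 1 1 2⟩, ⟨2 | 1 2 2⟩, ⟨2 | 2⟩, ⟨3 | 0⟩, ⟨3 | 0⟩, ⟨3 | 1⟩, ⟨3 | 1 1⟩, ⟨4 | 1⟩, ⟨4 | 1⟩]


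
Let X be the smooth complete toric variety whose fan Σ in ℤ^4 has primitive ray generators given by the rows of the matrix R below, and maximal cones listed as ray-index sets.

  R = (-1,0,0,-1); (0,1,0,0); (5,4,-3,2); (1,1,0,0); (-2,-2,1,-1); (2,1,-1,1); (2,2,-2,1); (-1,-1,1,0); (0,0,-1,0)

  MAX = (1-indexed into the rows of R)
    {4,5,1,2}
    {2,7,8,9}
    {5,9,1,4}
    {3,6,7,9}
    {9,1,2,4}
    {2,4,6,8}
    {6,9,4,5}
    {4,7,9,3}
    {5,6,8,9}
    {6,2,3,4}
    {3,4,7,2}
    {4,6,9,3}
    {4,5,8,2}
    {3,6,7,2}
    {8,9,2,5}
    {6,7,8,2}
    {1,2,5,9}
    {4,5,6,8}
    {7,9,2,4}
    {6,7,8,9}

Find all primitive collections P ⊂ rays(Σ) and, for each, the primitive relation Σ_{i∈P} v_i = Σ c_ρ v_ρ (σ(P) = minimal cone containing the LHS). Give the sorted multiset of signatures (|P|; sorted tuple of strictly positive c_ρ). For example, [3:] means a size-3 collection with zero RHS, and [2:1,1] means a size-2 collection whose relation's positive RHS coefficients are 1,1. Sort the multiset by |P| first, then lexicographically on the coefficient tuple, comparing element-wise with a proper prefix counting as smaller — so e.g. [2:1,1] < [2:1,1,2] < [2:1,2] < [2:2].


Minimal non-faces — 14 found among 9 rays, 20 max cones:

  P={5,7}:  v_{5} + v_{7} = v_{9}  ⟹  sig = [2:1]
  P={1,6}:  v_{1} + v_{6} = v_{4} + v_{9}  ⟹  sig = [2:1,1]
  P={1,8}:  v_{1} + v_{8} = v_{2} + v_{5}  ⟹  sig = [2:1,1]
  P={3,5}:  v_{3} + v_{5} = v_{4} + v_{6} + v_{9}  ⟹  sig = [2:1,1,1]
  P={1,3}:  v_{1} + v_{3} = 2·v_{4} + v_{7} + v_{9}  ⟹  sig = [2:1,1,2]
  P={1,7}:  v_{1} + v_{7} = v_{2} + v_{4} + 2·v_{9}  ⟹  sig = [2:1,1,2]
  P={3,8}:  v_{3} + v_{8} = v_{2} + 2·v_{6}  ⟹  sig = [2:1,2]
  P={2,5,6}:  v_{2} + v_{5} + v_{6} = 0  ⟹  sig = [3:]
  P={4,8,9}:  v_{4} + v_{8} + v_{9} = 0  ⟹  sig = [3:]
  P={2,6,9}:  v_{2} + v_{6} + v_{9} = v_{7}  ⟹  sig = [3:1]
  P={4,6,7}:  v_{4} + v_{6} + v_{7} = v_{3}  ⟹  sig = [3:1]
  P={4,7,8}:  v_{4} + v_{7} + v_{8} = v_{2} + v_{6}  ⟹  sig = [3:1,1]
  P={2,3,9}:  v_{2} + v_{3} + v_{9} = v_{4} + 2·v_{7}  ⟹  sig = [3:1,2]
  P={2,4,5,9}:  v_{2} + v_{4} + v_{5} + v_{9} = v_{1}  ⟹  sig = [4:1]

Hence PRS(X_Σ) =
{ [2:1],  [2:1,1] ×2,  [2:1,1,1],  [2:1,1,2] ×2,  [2:1,2],  [3:] ×2,  [3:1] ×2,  [3:1,1],  [3:1,2],  [4:1] }


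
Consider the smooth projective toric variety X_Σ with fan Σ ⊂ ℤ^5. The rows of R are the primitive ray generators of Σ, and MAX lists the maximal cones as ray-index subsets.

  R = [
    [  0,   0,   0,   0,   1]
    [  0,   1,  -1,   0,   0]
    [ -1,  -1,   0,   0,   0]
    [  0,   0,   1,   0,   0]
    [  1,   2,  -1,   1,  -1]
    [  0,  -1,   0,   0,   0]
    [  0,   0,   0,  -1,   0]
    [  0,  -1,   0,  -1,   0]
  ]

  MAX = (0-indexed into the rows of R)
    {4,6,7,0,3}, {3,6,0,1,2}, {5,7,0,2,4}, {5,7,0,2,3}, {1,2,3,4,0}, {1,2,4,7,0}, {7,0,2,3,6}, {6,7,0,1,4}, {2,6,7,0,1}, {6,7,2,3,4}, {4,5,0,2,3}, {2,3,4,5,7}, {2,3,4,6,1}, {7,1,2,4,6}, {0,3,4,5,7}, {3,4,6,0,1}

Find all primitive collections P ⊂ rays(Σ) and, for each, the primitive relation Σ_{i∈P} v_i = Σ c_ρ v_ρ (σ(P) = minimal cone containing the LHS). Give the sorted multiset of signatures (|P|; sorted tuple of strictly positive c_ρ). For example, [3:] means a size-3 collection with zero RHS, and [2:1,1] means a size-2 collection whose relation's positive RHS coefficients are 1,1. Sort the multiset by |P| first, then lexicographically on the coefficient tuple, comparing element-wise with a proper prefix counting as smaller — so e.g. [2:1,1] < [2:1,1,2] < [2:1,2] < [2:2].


|primitive collections| = 5. Relations:

  P = {5,6}:  v_{5} + v_{6} = v_{7}  so sig = [2:1]
  P = {1,5}:  v_{1} + v_{5} = v_{0} + v_{2} + v_{4} + v_{7}  so sig = [2:1,1,1,1]
  P = {1,3,7}:  v_{1} + v_{3} + v_{7} = v_{6}  so sig = [3:1]
  P = {0,2,4,6}:  v_{0} + v_{2} + v_{4} + v_{6} = v_{1}  so sig = [4:1]
  P = {0,2,3,4,7}:  v_{0} + v_{2} + v_{3} + v_{4} + v_{7} = 0  so sig = [5:]

Sorted signature multiset PRS(X):
    [2:1]
    [2:1,1,1,1]
    [3:1]
    [4:1]
    [5:]


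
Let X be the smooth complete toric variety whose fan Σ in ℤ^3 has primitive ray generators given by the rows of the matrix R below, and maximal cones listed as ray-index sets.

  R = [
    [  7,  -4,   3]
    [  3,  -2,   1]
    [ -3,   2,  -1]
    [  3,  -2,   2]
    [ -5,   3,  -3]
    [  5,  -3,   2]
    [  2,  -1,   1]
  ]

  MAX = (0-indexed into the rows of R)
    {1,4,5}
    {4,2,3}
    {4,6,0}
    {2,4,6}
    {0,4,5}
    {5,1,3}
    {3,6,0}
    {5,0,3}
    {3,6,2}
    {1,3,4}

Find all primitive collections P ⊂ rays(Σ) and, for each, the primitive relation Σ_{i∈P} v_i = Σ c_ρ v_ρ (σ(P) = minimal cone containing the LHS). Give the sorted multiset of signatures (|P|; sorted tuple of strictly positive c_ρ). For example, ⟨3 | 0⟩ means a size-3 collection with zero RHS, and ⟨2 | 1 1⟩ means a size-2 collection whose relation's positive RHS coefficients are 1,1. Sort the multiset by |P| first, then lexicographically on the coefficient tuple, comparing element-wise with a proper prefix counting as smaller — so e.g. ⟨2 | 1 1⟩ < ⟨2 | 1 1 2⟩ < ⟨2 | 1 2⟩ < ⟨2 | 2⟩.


|primitive collections| = 9. Relations:

  • {1,2}:  v_{1} + v_{2} = 0  ⇒ sig = ⟨2 | 0⟩
  • {1,6}:  v_{1} + v_{6} = v_{5}  ⇒ sig = ⟨2 | 1⟩
  • {2,5}:  v_{2} + v_{5} = v_{6}  ⇒ sig = ⟨2 | 1⟩
  • {5,6}:  v_{5} + v_{6} = v_{0}  ⇒ sig = ⟨2 | 1⟩
  • {0,1}:  v_{0} + v_{1} = 2·v_{5}  ⇒ sig = ⟨2 | 2⟩
  • {0,2}:  v_{0} + v_{2} = 2·v_{6}  ⇒ sig = ⟨2 | 2⟩
  • {3,4,6}:  v_{3} + v_{4} + v_{6} = 0  ⇒ sig = ⟨3 | 0⟩
  • {0,3,4}:  v_{0} + v_{3} + v_{4} = v_{5}  ⇒ sig = ⟨3 | 1⟩
  • {3,4,5}:  v_{3} + v_{4} + v_{5} = v_{1}  ⇒ sig = ⟨3 | 1⟩

Signatures (|P|; sorted positive RHS coefficients), sorted:
{ ⟨2 | 0⟩,  ⟨2 | 1⟩ ×3,  ⟨2 | 2⟩ ×2,  ⟨3 | 0⟩,  ⟨3 | 1⟩ ×2 }


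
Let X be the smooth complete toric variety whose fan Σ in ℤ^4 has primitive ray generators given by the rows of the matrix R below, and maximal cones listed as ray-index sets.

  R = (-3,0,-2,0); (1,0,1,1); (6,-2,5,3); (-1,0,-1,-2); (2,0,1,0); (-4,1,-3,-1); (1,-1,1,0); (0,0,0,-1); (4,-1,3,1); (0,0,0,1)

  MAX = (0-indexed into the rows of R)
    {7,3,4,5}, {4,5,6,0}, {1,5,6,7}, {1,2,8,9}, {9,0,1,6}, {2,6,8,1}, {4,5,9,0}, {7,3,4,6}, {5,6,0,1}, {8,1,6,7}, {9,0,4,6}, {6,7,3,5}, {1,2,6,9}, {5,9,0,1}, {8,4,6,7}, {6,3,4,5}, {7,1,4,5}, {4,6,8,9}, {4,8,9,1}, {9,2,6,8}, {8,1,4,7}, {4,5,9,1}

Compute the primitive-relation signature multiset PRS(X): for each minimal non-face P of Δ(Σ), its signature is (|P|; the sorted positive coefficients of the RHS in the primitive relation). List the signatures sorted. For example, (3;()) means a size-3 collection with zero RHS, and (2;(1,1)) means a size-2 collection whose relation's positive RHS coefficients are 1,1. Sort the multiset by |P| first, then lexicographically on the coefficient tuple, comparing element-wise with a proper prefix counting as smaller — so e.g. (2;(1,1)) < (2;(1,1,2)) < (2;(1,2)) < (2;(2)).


Primitive collections (18):

  • {5,8}:  v_{5} + v_{8} = 0  ⟹  sig = (2;())
  • {7,9}:  v_{7} + v_{9} = 0  ⟹  sig = (2;())
  • {1,3}:  v_{1} + v_{3} = v_{7}  ⟹  sig = (2;(1))
  • {0,7}:  v_{0} + v_{7} = v_{5} + v_{6}  ⟹  sig = (2;(1,1))
  • {0,8}:  v_{0} + v_{8} = v_{6} + v_{9}  ⟹  sig = (2;(1,1))
  • {2,3}:  v_{2} + v_{3} = v_{6} + v_{8}  ⟹  sig = (2;(1,1))
  • {2,5}:  v_{2} + v_{5} = v_{1} + v_{6} + v_{9}  ⟹  sig = (2;(1,1,1))
  • {2,7}:  v_{2} + v_{7} = v_{1} + v_{6} + v_{8}  ⟹  sig = (2;(1,1,1))
  • {3,8}:  v_{3} + v_{8} = v_{4} + v_{6} + v_{7}  ⟹  sig = (2;(1,1,1))
  • {3,9}:  v_{3} + v_{9} = v_{4} + v_{5} + v_{6}  ⟹  sig = (2;(1,1,1))
  • {2,4}:  v_{2} + v_{4} = 2·v_{8} + v_{9}  ⟹  sig = (2;(1,2))
  • {0,2}:  v_{0} + v_{2} = v_{1} + 2·v_{6} + 2·v_{9}  ⟹  sig = (2;(1,2,2))
  • {0,3}:  v_{0} + v_{3} = v_{4} + 2·v_{5} + 2·v_{6}  ⟹  sig = (2;(1,2,2))
  • {0,1,4}:  v_{0} + v_{1} + v_{4} = v_{9}  ⟹  sig = (3;(1))
  • {1,4,6}:  v_{1} + v_{4} + v_{6} = v_{8}  ⟹  sig = (3;(1))
  • {5,6,9}:  v_{5} + v_{6} + v_{9} = v_{0}  ⟹  sig = (3;(1))
  • {1,6,8,9}:  v_{1} + v_{6} + v_{8} + v_{9} = v_{2}  ⟹  sig = (4;(1))
  • {4,5,6,7}:  v_{4} + v_{5} + v_{6} + v_{7} = v_{3}  ⟹  sig = (4;(1))

Signatures (|P|; sorted positive RHS coefficients), sorted:
    (2;())
    (2;())
    (2;(1))
    (2;(1,1))
    (2;(1,1))
    (2;(1,1))
    (2;(1,1,1))
    (2;(1,1,1))
    (2;(1,1,1))
    (2;(1,1,1))
    (2;(1,2))
    (2;(1,2,2))
    (2;(1,2,2))
    (3;(1))
    (3;(1))
    (3;(1))
    (4;(1))
    (4;(1))


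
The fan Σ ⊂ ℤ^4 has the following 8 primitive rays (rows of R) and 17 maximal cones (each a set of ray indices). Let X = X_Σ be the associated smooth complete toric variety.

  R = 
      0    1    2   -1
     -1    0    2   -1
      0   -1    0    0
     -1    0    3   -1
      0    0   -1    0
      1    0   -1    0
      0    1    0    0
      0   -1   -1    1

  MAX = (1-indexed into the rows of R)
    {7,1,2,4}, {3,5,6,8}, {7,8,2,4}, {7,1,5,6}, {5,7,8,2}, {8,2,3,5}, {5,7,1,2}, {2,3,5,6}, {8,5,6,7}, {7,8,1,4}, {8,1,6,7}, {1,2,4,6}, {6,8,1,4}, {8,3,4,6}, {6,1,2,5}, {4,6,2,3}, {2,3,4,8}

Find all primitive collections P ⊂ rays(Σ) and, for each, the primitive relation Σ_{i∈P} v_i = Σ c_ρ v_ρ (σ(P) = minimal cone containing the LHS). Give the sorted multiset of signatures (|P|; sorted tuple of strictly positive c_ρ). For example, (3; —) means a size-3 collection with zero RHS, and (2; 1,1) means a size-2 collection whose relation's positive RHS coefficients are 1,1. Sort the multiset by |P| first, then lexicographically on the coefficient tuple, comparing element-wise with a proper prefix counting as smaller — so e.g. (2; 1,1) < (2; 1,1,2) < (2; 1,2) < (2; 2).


8 collections generate NE(X_Σ); each relation:

  • {3,7}:  v_{3} + v_{7} = 0  →  sig = (2; —)
  • {4,5}:  v_{4} + v_{5} = v_{2}  →  sig = (2; 1)
  • {1,3}:  v_{1} + v_{3} = v_{4} + v_{6}  →  sig = (2; 1,1)
  • {1,5,8}:  v_{1} + v_{5} + v_{8} = 0  →  sig = (3; —)
  • {1,2,8}:  v_{1} + v_{2} + v_{8} = v_{4}  →  sig = (3; 1)
  • {2,6,8}:  v_{2} + v_{6} + v_{8} = v_{3}  →  sig = (3; 1)
  • {4,6,7}:  v_{4} + v_{6} + v_{7} = v_{1}  →  sig = (3; 1)
  • {2,6,7}:  v_{2} + v_{6} + v_{7} = v_{1} + v_{5}  →  sig = (3; 1,1)

Hence PRS(X_Σ) =
    (2; —)
    (2; 1)
    (2; 1,1)
    (3; —)
    (3; 1)
    (3; 1)
    (3; 1)
    (3; 1,1)


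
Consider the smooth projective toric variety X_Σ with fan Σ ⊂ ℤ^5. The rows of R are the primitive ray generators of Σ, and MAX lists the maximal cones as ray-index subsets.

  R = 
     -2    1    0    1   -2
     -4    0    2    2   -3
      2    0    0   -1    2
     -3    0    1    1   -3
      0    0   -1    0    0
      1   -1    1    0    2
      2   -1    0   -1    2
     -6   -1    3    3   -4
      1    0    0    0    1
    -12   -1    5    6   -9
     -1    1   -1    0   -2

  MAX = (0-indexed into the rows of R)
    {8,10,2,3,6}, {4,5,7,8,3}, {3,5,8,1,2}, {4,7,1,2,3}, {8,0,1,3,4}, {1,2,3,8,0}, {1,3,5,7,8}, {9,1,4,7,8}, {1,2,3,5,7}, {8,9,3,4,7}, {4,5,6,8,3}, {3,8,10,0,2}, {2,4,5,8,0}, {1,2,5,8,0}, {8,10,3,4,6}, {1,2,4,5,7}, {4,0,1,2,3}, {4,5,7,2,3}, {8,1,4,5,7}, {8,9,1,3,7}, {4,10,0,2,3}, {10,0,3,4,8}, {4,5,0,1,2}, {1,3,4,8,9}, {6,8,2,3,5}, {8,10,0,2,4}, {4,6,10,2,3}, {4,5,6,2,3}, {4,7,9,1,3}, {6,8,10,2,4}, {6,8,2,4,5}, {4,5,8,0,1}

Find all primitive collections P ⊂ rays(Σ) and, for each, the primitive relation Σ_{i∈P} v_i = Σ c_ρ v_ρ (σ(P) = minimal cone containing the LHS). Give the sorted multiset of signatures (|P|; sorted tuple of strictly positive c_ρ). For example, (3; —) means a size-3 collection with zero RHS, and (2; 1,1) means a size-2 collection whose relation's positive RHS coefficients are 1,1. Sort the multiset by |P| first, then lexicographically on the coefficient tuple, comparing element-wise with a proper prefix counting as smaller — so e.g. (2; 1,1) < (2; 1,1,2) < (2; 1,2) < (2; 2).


18 collections generate NE(X_Σ); each relation:

  P={0,6}:  v_{0} + v_{6} = 0  ⇒ sig = (2; —)
  P={5,10}:  v_{5} + v_{10} = 0  ⇒ sig = (2; —)
  P={1,6}:  v_{1} + v_{6} = v_{3} + v_{5}  ⇒ sig = (2; 1,1)
  P={1,10}:  v_{1} + v_{10} = v_{0} + v_{3}  ⇒ sig = (2; 1,1)
  P={2,9}:  v_{2} + v_{9} = v_{1} + v_{7}  ⇒ sig = (2; 1,1)
  P={7,10}:  v_{7} + v_{10} = v_{1} + v_{3} + v_{4}  ⇒ sig = (2; 1,1,1)
  P={6,9}:  v_{6} + v_{9} = 2·v_{3} + v_{4} + v_{5} + v_{7} + v_{8}  ⇒ sig = (2; 1,1,1,1,2)
  P={0,9}:  v_{0} + v_{9} = 3·v_{1} + v_{3} + 2·v_{4} + v_{8}  ⇒ sig = (2; 1,1,2,3)
  P={0,7}:  v_{0} + v_{7} = 2·v_{1} + v_{4}  ⇒ sig = (2; 1,2)
  P={5,9}:  v_{5} + v_{9} = 2·v_{7} + v_{8}  ⇒ sig = (2; 1,2)
  P={6,7}:  v_{6} + v_{7} = 2·v_{3} + v_{4} + 2·v_{5}  ⇒ sig = (2; 1,2,2)
  P={9,10}:  v_{9} + v_{10} = 2·v_{1} + 2·v_{3} + 2·v_{4} + v_{8}  ⇒ sig = (2; 1,2,2,2)
  P={0,3,5}:  v_{0} + v_{3} + v_{5} = v_{1}  ⇒ sig = (3; 1)
  P={2,7,8}:  v_{2} + v_{7} + v_{8} = v_{1} + v_{5}  ⇒ sig = (3; 1,1)
  P={2,3,4,8}:  v_{2} + v_{3} + v_{4} + v_{8} = 0  ⇒ sig = (4; —)
  P={1,3,4,5}:  v_{1} + v_{3} + v_{4} + v_{5} = v_{7}  ⇒ sig = (4; 1)
  P={1,2,4,8}:  v_{1} + v_{2} + v_{4} + v_{8} = v_{0} + v_{5}  ⇒ sig = (4; 1,1)
  P={1,3,4,7,8}:  v_{1} + v_{3} + v_{4} + v_{7} + v_{8} = v_{9}  ⇒ sig = (5; 1)

Sorted signature multiset PRS(X):
    |P|=2: 12 collections, coeffs (), (), (1,1), (1,1), (1,1), (1,1,1), (1,1,1,1,2), (1,1,2,3), (1,2), (1,2), (1,2,2), (1,2,2,2)
    |P|=3: 2 collections, coeffs (1), (1,1)
    |P|=4: 3 collections, coeffs (), (1), (1,1)
    |P|=5: 1 collection, coeffs (1)


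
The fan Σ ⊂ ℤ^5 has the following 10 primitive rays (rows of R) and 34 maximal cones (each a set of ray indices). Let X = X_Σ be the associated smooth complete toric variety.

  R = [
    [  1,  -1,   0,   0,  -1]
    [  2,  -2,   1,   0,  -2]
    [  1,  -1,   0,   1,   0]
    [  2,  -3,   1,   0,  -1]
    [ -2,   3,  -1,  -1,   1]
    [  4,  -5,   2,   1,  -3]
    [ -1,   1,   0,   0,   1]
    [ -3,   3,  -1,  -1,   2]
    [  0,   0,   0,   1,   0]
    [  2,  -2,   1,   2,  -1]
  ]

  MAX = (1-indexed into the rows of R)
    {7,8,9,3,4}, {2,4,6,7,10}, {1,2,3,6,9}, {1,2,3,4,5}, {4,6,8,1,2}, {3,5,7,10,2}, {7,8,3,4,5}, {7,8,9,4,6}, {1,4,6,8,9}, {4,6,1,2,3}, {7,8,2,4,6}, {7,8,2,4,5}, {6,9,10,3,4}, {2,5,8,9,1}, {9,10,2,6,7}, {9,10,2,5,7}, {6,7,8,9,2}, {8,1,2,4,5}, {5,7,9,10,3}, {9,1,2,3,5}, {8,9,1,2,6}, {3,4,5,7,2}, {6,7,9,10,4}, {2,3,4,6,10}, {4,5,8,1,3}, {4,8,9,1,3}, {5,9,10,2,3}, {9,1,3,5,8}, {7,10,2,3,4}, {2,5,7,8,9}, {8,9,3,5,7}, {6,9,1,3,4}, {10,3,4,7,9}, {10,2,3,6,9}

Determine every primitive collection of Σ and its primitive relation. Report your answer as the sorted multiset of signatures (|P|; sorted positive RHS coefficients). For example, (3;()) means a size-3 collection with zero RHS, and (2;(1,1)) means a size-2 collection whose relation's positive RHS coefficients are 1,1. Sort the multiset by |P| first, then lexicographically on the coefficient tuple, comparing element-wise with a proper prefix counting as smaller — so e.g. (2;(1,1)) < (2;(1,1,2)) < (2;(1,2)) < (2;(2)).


11 collections generate NE(X_Σ); each relation:

  {1,7}:  v_{1} + v_{7} = 0  ⇒ sig = (2;())
  {5,6}:  v_{5} + v_{6} = v_{2}  ⇒ sig = (2;(1))
  {8,10}:  v_{8} + v_{10} = v_{7} + v_{9}  ⇒ sig = (2;(1,1))
  {1,10}:  v_{1} + v_{10} = v_{2} + v_{3} + v_{9}  ⇒ sig = (2;(1,1,1))
  {2,3,8}:  v_{2} + v_{3} + v_{8} = 0  ⇒ sig = (3;())
  {4,5,9}:  v_{4} + v_{5} + v_{9} = 0  ⇒ sig = (3;())
  {2,4,9}:  v_{2} + v_{4} + v_{9} = v_{6}  ⇒ sig = (3;(1))
  {3,6,7}:  v_{3} + v_{6} + v_{7} = v_{4} + v_{10}  ⇒ sig = (3;(1,1))
  {3,6,8}:  v_{3} + v_{6} + v_{8} = v_{4} + v_{9}  ⇒ sig = (3;(1,1))
  {4,5,10}:  v_{4} + v_{5} + v_{10} = v_{2} + v_{3} + v_{7}  ⇒ sig = (3;(1,1,1))
  {2,3,7,9}:  v_{2} + v_{3} + v_{7} + v_{9} = v_{10}  ⇒ sig = (4;(1))

Hence PRS(X_Σ) =
{ (2;()),  (2;(1)),  (2;(1,1)),  (2;(1,1,1)),  (3;()) ×2,  (3;(1)),  (3;(1,1)) ×2,  (3;(1,1,1)),  (4;(1)) }


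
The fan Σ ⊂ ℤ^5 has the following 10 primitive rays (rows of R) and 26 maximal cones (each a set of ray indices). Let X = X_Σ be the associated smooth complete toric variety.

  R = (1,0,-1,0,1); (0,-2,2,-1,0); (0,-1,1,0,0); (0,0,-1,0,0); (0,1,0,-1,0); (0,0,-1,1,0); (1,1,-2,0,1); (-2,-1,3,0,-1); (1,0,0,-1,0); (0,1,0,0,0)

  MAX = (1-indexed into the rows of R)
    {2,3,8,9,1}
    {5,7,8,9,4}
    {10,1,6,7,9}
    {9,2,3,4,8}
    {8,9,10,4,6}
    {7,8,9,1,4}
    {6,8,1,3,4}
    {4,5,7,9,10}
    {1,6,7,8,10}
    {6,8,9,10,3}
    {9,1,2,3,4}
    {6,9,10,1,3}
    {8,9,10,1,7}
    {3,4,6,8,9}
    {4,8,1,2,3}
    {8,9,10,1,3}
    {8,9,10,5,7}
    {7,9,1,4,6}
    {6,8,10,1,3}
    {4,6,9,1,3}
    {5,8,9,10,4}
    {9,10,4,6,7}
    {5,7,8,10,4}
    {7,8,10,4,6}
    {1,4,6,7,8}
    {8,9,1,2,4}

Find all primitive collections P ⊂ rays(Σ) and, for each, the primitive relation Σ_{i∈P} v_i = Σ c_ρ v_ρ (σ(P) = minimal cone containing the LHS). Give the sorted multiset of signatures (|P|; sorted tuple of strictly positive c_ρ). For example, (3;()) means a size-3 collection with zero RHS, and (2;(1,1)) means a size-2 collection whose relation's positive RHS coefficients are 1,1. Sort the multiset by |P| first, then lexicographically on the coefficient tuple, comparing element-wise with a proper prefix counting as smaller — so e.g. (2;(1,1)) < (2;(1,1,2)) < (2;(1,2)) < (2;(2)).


14 collections generate NE(X_Σ); each relation:

  {3,7}:  v_{3} + v_{7} = v_{1}  ⟹  sig = (2;(1))
  {5,6}:  v_{5} + v_{6} = v_{4} + v_{10}  ⟹  sig = (2;(1,1))
  {2,10}:  v_{2} + v_{10} = v_{1} + v_{8} + v_{9}  ⟹  sig = (2;(1,1,1))
  {3,5}:  v_{3} + v_{5} = v_{7} + v_{8} + v_{9}  ⟹  sig = (2;(1,1,1))
  {2,7}:  v_{2} + v_{7} = 2·v_{1} + v_{4} + v_{8} + v_{9}  ⟹  sig = (2;(1,1,1,2))
  {2,5}:  v_{2} + v_{5} = v_{1} + v_{4} + v_{7} + 2·v_{8} + 2·v_{9}  ⟹  sig = (2;(1,1,1,2,2))
  {1,5}:  v_{1} + v_{5} = 2·v_{7} + v_{8} + v_{9}  ⟹  sig = (2;(1,1,2))
  {2,6}:  v_{2} + v_{6} = 2·v_{3} + v_{4}  ⟹  sig = (2;(1,2))
  {3,4,10}:  v_{3} + v_{4} + v_{10} = 0  ⟹  sig = (3;())
  {1,4,10}:  v_{1} + v_{4} + v_{10} = v_{7}  ⟹  sig = (3;(1))
  {6,7,8,9}:  v_{6} + v_{7} + v_{8} + v_{9} = 0  ⟹  sig = (4;())
  {1,6,8,9}:  v_{1} + v_{6} + v_{8} + v_{9} = v_{3}  ⟹  sig = (4;(1))
  {1,3,4,8,9}:  v_{1} + v_{3} + v_{4} + v_{8} + v_{9} = v_{2}  ⟹  sig = (5;(1))
  {4,7,8,9,10}:  v_{4} + v_{7} + v_{8} + v_{9} + v_{10} = v_{5}  ⟹  sig = (5;(1))

so the primitive-relation signature multiset is
    |P|=2: 8 collections, coeffs (1), (1,1), (1,1,1), (1,1,1), (1,1,1,2), (1,1,1,2,2), (1,1,2), (1,2)
    |P|=3: 2 collections, coeffs (), (1)
    |P|=4: 2 collections, coeffs (), (1)
    |P|=5: 2 collections, coeffs (1), (1)


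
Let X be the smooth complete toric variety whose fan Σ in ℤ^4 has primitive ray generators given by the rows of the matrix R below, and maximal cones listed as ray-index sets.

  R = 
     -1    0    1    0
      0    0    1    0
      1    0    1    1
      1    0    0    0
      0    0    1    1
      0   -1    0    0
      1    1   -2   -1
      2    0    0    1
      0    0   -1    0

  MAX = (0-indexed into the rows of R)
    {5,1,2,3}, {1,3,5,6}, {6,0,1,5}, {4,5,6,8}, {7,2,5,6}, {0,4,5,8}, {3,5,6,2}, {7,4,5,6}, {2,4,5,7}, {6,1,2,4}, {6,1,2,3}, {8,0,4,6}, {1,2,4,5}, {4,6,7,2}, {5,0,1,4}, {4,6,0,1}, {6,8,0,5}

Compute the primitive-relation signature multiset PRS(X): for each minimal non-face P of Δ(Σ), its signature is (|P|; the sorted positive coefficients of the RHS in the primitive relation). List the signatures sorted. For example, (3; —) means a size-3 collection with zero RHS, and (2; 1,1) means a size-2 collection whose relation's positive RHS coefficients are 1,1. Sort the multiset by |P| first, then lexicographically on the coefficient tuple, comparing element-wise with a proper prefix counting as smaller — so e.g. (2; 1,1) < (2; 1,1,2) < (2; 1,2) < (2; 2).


14 collections generate NE(X_Σ); each relation:

  • {1,8}:  v_{1} + v_{8} = 0  ⟹  sig = (2; —)
  • {0,3}:  v_{0} + v_{3} = v_{1}  ⟹  sig = (2; 1)
  • {0,7}:  v_{0} + v_{7} = v_{2}  ⟹  sig = (2; 1)
  • {3,4}:  v_{3} + v_{4} = v_{2}  ⟹  sig = (2; 1)
  • {0,2}:  v_{0} + v_{2} = v_{1} + v_{4}  ⟹  sig = (2; 1,1)
  • {1,7}:  v_{1} + v_{7} = v_{2} + v_{3}  ⟹  sig = (2; 1,1)
  • {3,8}:  v_{3} + v_{8} = v_{4} + v_{5} + v_{6}  ⟹  sig = (2; 1,1,1)
  • {2,8}:  v_{2} + v_{8} = 2·v_{4} + v_{5} + v_{6}  ⟹  sig = (2; 1,1,2)
  • {3,7}:  v_{3} + v_{7} = 2·v_{2} + v_{5} + v_{6}  ⟹  sig = (2; 1,1,2)
  • {7,8}:  v_{7} + v_{8} = 3·v_{4} + 2·v_{5} + 2·v_{6}  ⟹  sig = (2; 2,2,3)
  • {0,4,5,6}:  v_{0} + v_{4} + v_{5} + v_{6} = 0  ⟹  sig = (4; —)
  • {1,4,5,6}:  v_{1} + v_{4} + v_{5} + v_{6} = v_{3}  ⟹  sig = (4; 1)
  • {2,4,5,6}:  v_{2} + v_{4} + v_{5} + v_{6} = v_{7}  ⟹  sig = (4; 1)
  • {1,2,5,6}:  v_{1} + v_{2} + v_{5} + v_{6} = 2·v_{3}  ⟹  sig = (4; 2)

so the primitive-relation signature multiset is
{ (2; —),  (2; 1) ×3,  (2; 1,1) ×2,  (2; 1,1,1),  (2; 1,1,2) ×2,  (2; 2,2,3),  (4; —),  (4; 1) ×2,  (4; 2) }
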